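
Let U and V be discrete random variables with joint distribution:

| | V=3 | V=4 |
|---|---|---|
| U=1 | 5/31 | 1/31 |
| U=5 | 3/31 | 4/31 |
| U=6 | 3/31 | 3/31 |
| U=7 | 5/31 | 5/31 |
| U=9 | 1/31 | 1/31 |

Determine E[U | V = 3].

P(V = 3) = 17/31.
Summing U·P(U=x,V=y) over the conditioning event gives 82/31.
E[U | V = 3] = (82/31) / (17/31) = 82/17.

82/17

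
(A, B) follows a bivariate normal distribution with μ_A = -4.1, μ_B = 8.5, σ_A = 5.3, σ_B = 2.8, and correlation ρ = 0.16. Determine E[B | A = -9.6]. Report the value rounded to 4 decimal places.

8.0351

E[B | A=x] = μ_B + ρ(σ_B/σ_A)(x − μ_A) for jointly normal variables.
E[B | A=-9.6] = 8.5 + (0.16)·(2.8/5.3)·(-9.6 − (-4.1)) = 8.5 + (0.084528)·(-5.5) = 8.0351.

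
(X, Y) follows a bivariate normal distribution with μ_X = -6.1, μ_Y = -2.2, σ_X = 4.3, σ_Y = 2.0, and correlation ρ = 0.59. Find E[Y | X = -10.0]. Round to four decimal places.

-3.2702

The regression of Y on X has slope ρ·σ_Y/σ_X and passes through (μ_X, μ_Y).
E[Y | X=-10.0] = -2.2 + (0.59)·(2.0/4.3)·(-10.0 − (-6.1)) = -2.2 + (0.27442)·(-3.9) = -3.2702.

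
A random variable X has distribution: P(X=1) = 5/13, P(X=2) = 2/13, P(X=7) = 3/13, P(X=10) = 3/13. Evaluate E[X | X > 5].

P(X > 5) = 6/13.
Σ over the event: 7·3/13 + 10·3/13 = 51/13.
E[X | X > 5] = (51/13) / (6/13) = 17/2.

17/2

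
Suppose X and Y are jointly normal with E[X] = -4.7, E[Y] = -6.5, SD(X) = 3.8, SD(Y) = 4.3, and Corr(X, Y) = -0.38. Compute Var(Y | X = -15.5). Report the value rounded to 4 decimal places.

The conditional variance in a bivariate normal is σ_Y²(1 − ρ²), independent of x.
Var(Y | X=-15.5) = (4.3)²·(1 − (-0.38)²) = 18.49·0.8556 = 15.8200.

15.8200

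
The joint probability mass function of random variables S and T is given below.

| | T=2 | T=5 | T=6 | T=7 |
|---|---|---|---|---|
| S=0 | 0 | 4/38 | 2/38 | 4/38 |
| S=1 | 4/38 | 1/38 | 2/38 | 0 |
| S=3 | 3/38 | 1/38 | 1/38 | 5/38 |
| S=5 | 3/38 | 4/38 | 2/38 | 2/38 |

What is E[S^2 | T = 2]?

53/5

P(T = 2) = 5/19.
Summing S^2·P(S=x,T=y) over the conditioning event gives 53/19.
E[S^2 | T = 2] = (53/19) / (5/19) = 53/5.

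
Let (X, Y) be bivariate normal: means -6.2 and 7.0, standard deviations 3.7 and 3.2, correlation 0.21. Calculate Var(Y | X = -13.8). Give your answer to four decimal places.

9.7884

Var(Y | X=x) = (1 − ρ²)·σ_Y².
Var(Y | X=-13.8) = (3.2)²·(1 − (0.21)²) = 10.24·0.9559 = 9.7884.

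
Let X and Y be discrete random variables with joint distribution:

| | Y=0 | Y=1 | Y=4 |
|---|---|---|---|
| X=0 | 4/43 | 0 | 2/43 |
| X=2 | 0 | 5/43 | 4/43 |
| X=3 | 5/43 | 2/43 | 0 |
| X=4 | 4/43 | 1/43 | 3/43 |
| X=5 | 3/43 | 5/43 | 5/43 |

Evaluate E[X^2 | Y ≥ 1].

368/27

P(Y ≥ 1) = 27/43.
Summing X^2·P(X=x,Y=y) over the conditioning event gives 368/43.
E[X^2 | Y ≥ 1] = (368/43) / (27/43) = 368/27.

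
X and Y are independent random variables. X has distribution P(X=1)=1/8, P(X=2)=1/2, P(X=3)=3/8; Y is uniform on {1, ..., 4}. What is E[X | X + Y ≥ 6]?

P(X + Y ≥ 6) = 5/16.
Summing X·P(x,y) over outcomes with X + Y ≥ 6 gives 13/16.
E[X | X + Y ≥ 6] = (13/16) / (5/16) = 13/5.

13/5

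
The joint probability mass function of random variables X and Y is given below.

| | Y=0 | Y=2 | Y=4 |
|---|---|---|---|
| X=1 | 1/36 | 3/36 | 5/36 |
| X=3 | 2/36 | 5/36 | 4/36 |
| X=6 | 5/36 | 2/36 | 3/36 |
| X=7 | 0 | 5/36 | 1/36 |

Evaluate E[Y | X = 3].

26/11

P(X = 3) = 11/36.
Σ Y·P over the event = 0·(2/36) + 2·(5/36) + 4·(4/36) = 13/18.
E[Y | X = 3] = (13/18) / (11/36) = 26/11.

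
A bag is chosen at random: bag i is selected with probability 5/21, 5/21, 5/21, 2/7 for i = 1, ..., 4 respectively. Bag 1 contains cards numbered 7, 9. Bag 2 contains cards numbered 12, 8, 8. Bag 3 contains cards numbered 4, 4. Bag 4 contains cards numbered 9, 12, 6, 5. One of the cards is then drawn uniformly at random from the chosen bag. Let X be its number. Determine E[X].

E[X | bag 1] = (7+9)/2 = 8.
E[X | bag 2] = (12+8+8)/3 = 28/3.
E[X | bag 3] = (4+4)/2 = 4.
E[X | bag 4] = (9+12+6+5)/4 = 8.
E[X] = (5/21)·(8) + (5/21)·(28/3) + (5/21)·(4) + (2/7)·(8) = 464/63.

464/63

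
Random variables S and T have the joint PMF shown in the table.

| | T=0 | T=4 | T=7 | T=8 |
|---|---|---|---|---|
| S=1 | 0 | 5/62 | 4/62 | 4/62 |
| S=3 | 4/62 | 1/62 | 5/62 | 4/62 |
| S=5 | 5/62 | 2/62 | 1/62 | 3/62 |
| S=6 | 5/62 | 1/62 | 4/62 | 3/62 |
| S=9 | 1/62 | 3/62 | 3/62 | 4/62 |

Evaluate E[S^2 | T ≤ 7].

P(T ≤ 7) = 22/31.
Summing S^2·P(S=x,T=y) over the conditioning event gives 613/31.
E[S^2 | T ≤ 7] = (613/31) / (22/31) = 613/22.

613/22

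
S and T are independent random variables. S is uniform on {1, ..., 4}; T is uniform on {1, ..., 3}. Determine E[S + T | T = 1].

7/2

P(T = 1) = 1/3.
Summing (S+T)·P(x,y) over outcomes with T = 1 gives 7/6.
E[S + T | T = 1] = (7/6) / (1/3) = 7/2.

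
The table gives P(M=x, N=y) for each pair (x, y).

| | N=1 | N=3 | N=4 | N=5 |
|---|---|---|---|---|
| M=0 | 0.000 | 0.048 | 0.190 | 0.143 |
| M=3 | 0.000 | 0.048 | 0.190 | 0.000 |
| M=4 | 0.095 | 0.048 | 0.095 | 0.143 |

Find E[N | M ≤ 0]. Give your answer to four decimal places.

4.2493

P(M ≤ 0) = 0.381.
Summing N·P(M=x,N=y) over the conditioning event gives 1.619.
E[N | M ≤ 0] = (1.619) / (0.381) = 4.2493.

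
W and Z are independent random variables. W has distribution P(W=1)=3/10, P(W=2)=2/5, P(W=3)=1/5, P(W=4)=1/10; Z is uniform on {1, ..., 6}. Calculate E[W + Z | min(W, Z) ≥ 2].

P(min(W, Z) ≥ 2) = 7/12.
Summing (W+Z)·P(x,y) over outcomes with min(W, Z) ≥ 2 gives 23/6.
E[W + Z | min(W, Z) ≥ 2] = (23/6) / (7/12) = 46/7.

46/7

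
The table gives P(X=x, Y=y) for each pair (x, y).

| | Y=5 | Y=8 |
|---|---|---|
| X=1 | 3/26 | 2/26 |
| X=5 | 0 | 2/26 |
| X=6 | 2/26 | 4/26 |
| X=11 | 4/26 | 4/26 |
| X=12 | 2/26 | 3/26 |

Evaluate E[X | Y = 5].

83/11

P(Y = 5) = 11/26.
Σ X·P over the event = 1·(3/26) + 6·(2/26) + 11·(4/26) + 12·(2/26) = 83/26.
E[X | Y = 5] = (83/26) / (11/26) = 83/11.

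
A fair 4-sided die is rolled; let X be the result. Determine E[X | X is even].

3

Given X is even, X is equally likely to be any of {2, 4}.
E[X | X is even] = (2 + 4) / 2 = 3.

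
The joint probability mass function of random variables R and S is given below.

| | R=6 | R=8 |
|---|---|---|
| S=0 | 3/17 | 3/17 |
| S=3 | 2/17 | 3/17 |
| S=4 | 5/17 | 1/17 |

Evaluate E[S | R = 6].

P(R = 6) = 10/17.
Σ S·P over the event = 0·(3/17) + 3·(2/17) + 4·(5/17) = 26/17.
E[S | R = 6] = (26/17) / (10/17) = 13/5.

13/5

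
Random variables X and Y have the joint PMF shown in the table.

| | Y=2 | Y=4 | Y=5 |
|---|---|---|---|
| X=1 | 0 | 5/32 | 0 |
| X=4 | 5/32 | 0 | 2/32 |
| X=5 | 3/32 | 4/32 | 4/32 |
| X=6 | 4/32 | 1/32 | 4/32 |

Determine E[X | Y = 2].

59/12

P(Y = 2) = 3/8.
Summing X·P(X=x,Y=y) over the conditioning event gives 59/32.
E[X | Y = 2] = (59/32) / (3/8) = 59/12.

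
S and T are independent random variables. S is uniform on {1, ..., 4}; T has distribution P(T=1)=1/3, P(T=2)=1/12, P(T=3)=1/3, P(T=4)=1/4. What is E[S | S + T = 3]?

9/5

P(S + T = 3) = 5/48.
Summing S·P(x,y) over outcomes with S + T = 3 gives 3/16.
E[S | S + T = 3] = (3/16) / (5/48) = 9/5.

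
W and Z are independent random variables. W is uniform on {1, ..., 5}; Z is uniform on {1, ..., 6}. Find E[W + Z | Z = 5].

8

P(Z = 5) = 1/6.
Summing (W+Z)·P(x,y) over outcomes with Z = 5 gives 4/3.
E[W + Z | Z = 5] = (4/3) / (1/6) = 8.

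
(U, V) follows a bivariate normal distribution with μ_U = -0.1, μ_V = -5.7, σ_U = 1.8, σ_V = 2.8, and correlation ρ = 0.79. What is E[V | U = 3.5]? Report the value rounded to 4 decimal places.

The regression of V on U has slope ρ·σ_V/σ_U and passes through (μ_U, μ_V).
E[V | U=3.5] = -5.7 + (0.79)·(2.8/1.8)·(3.5 − (-0.1)) = -5.7 + (1.2289)·(3.6) = -1.2760.

-1.2760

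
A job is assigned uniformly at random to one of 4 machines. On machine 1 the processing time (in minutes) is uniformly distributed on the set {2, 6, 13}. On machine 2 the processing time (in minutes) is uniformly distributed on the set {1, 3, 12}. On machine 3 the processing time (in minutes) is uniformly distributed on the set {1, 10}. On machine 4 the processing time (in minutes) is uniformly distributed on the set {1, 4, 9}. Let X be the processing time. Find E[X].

E[X | machine 1] = (2+6+13)/3 = 7.
E[X | machine 2] = (1+3+12)/3 = 16/3.
E[X | machine 3] = (1+10)/2 = 11/2.
E[X | machine 4] = (1+4+9)/3 = 14/3.
E[X] = (1/4)·(7) + (1/4)·(16/3) + (1/4)·(11/2) + (1/4)·(14/3) = 45/8.

45/8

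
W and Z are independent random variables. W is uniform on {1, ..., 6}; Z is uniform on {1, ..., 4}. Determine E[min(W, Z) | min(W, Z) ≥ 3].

27/8

Outcomes with min(W, Z) ≥ 3: (3,3), (3,4), (4,3), (4,4), (5,3), (5,4), (6,3), (6,4), each with probability 1/24.
E[min(W, Z) | min(W, Z) ≥ 3] = (3 + 3 + 3 + 4 + 3 + 4 + 3 + 4) / 8 = 27/8.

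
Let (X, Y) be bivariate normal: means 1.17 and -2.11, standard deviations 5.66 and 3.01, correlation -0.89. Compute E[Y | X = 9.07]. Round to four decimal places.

For a bivariate normal, E[Y | X=x] = μ_Y + ρ·(σ_Y/σ_X)·(x − μ_X).
E[Y | X=9.07] = -2.11 + (-0.89)·(3.01/5.66)·(9.07 − (1.17)) = -2.11 + (-0.4733)·(7.9) = -5.8491.

-5.8491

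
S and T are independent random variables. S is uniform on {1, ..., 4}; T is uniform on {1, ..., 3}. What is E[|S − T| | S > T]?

5/3

Outcomes with S > T: (2,1), (3,1), (3,2), (4,1), (4,2), (4,3), each with probability 1/12.
E[|S − T| | S > T] = (1 + 2 + 1 + 3 + 2 + 1) / 6 = 5/3.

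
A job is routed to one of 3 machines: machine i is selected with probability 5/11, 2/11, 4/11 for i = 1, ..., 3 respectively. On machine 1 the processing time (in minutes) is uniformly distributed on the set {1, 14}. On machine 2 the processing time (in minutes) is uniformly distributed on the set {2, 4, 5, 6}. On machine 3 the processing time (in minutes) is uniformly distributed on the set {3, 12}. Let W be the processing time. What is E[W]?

76/11

E[W | machine 1] = (1+14)/2 = 15/2.
E[W | machine 2] = (2+4+5+6)/4 = 17/4.
E[W | machine 3] = (3+12)/2 = 15/2.
By the law of total expectation,
E[W] = (5/11)·(15/2) + (2/11)·(17/4) + (4/11)·(15/2) = 76/11.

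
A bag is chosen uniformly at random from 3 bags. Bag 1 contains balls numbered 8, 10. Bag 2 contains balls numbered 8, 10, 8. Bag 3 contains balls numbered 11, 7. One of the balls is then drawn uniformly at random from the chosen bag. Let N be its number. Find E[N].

80/9

E[N | bag 1] = (8+10)/2 = 9.
E[N | bag 2] = (8+10+8)/3 = 26/3.
E[N | bag 3] = (11+7)/2 = 9.
E[N] = (1/3)·(9) + (1/3)·(26/3) + (1/3)·(9) = 80/9.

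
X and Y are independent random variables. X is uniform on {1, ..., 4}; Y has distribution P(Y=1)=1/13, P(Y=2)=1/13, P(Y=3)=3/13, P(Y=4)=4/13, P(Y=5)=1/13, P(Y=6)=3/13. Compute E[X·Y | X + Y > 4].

489/44

P(X + Y > 4) = 11/13.
Summing XY·P(x,y) over outcomes with X + Y > 4 gives 489/52.
E[X·Y | X + Y > 4] = (489/52) / (11/13) = 489/44.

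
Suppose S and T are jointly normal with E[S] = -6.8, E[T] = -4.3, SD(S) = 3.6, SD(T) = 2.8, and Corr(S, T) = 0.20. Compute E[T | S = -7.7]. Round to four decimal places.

-4.4400

For a bivariate normal, E[T | S=x] = μ_T + ρ·(σ_T/σ_S)·(x − μ_S).
E[T | S=-7.7] = -4.3 + (0.20)·(2.8/3.6)·(-7.7 − (-6.8)) = -4.3 + (0.15556)·(-0.9) = -4.4400.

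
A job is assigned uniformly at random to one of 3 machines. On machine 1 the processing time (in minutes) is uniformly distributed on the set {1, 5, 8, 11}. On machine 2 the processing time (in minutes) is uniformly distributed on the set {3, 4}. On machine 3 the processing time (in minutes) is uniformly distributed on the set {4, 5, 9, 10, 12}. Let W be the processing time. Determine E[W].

E[W | machine 1] = (1+5+8+11)/4 = 25/4.
E[W | machine 2] = (3+4)/2 = 7/2.
E[W | machine 3] = (4+5+9+10+12)/5 = 8.
E[W] = (1/3)·(25/4) + (1/3)·(7/2) + (1/3)·(8) = 71/12.

71/12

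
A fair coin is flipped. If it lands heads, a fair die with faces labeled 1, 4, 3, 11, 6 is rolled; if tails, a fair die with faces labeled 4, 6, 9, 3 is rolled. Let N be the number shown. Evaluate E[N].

21/4

E[N | heads] = (1+4+3+11+6)/5 = 5.
E[N | tails] = (4+6+9+3)/4 = 11/2.
E[N] = (1/2)·(5) + (1/2)·(11/2) = 21/4.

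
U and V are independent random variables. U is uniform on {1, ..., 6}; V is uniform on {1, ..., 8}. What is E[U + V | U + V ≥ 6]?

P(U + V ≥ 6) = 19/24.
Summing (U+V)·P(x,y) over outcomes with U + V ≥ 6 gives 43/6.
E[U + V | U + V ≥ 6] = (43/6) / (19/24) = 172/19.

172/19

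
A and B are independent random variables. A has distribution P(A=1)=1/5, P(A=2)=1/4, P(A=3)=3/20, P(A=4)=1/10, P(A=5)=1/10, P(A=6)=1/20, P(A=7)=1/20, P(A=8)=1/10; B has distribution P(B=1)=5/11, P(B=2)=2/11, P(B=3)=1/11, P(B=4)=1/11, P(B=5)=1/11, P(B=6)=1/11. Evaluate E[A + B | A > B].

790/123

P(A > B) = 123/220.
Summing (A+B)·P(x,y) over outcomes with A > B gives 79/22.
E[A + B | A > B] = (79/22) / (123/220) = 790/123.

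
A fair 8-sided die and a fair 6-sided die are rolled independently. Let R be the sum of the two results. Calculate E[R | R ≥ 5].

26/3

P(R ≥ 5) = 7/8.
E[R | R ≥ 5] = (91/12) / (7/8) = 26/3.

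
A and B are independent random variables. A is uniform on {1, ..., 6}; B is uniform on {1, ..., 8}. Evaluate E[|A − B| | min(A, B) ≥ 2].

15/7

P(min(A, B) ≥ 2) = 35/48.
Summing |A−B|·P(x,y) over outcomes with min(A, B) ≥ 2 gives 25/16.
E[|A − B| | min(A, B) ≥ 2] = (25/16) / (35/48) = 15/7.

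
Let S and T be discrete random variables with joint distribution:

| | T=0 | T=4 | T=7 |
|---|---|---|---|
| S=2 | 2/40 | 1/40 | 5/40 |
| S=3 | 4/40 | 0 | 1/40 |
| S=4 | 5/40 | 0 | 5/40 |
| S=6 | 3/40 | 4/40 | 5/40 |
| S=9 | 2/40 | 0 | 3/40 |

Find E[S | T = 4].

P(T = 4) = 1/8.
Σ S·P over the event = 2·(1/40) + 6·(4/40) = 13/20.
E[S | T = 4] = (13/20) / (1/8) = 26/5.

26/5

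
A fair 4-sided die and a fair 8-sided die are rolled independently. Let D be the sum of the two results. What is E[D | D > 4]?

P(D > 4) = 13/16.
Σ over the event: 5·1/8 + 6·1/8 + 7·1/8 + 8·1/8 + 9·1/8 + 10·3/32 + 11·1/16 + 12·1/32 = 51/8.
E[D | D > 4] = (51/8) / (13/16) = 102/13.

102/13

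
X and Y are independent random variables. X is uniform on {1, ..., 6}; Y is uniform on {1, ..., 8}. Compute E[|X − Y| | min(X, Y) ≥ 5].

5/4

P(min(X, Y) ≥ 5) = 1/6.
Summing |X−Y|·P(x,y) over outcomes with min(X, Y) ≥ 5 gives 5/24.
E[|X − Y| | min(X, Y) ≥ 5] = (5/24) / (1/6) = 5/4.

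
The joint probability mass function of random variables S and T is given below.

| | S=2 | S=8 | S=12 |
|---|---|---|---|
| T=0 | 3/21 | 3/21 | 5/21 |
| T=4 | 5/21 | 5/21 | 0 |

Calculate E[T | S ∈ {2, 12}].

P(S ∈ {2, 12}) = 13/21.
Σ T·P over the event = 0·(3/21) + 4·(5/21) + 0·(5/21) = 20/21.
E[T | S ∈ {2, 12}] = (20/21) / (13/21) = 20/13.

20/13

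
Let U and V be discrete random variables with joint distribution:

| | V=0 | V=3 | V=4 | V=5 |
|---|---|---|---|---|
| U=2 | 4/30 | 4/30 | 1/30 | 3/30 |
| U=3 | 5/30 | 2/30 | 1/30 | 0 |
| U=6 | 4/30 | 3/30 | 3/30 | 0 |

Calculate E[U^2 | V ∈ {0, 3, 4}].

P(V ∈ {0, 3, 4}) = 9/10.
Summing U^2·P(U=x,V=y) over the conditioning event gives 78/5.
E[U^2 | V ∈ {0, 3, 4}] = (78/5) / (9/10) = 52/3.

52/3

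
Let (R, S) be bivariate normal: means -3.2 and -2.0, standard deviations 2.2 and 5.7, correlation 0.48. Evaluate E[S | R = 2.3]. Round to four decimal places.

4.8400

For a bivariate normal, E[S | R=x] = μ_S + ρ·(σ_S/σ_R)·(x − μ_R).
E[S | R=2.3] = -2.0 + (0.48)·(5.7/2.2)·(2.3 − (-3.2)) = -2.0 + (1.24364)·(5.5) = 4.8400.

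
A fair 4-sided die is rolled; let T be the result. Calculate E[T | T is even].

Given T is even, T is equally likely to be any of {2, 4}.
E[T | T is even] = (2 + 4) / 2 = 3.

3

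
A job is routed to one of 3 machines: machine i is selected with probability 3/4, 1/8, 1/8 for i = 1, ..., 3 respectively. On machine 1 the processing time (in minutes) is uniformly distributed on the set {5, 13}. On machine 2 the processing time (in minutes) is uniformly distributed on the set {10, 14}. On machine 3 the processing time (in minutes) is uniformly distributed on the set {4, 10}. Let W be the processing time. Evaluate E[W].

E[W | machine 1] = (5+13)/2 = 9.
E[W | machine 2] = (10+14)/2 = 12.
E[W | machine 3] = (4+10)/2 = 7.
E[W] = (3/4)·(9) + (1/8)·(12) + (1/8)·(7) = 73/8.

73/8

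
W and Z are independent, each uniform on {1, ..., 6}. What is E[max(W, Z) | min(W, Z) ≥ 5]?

Outcomes with min(W, Z) ≥ 5: (5,5), (5,6), (6,5), (6,6), each with probability 1/36.
E[max(W, Z) | min(W, Z) ≥ 5] = (5 + 6 + 6 + 6) / 4 = 23/4.

23/4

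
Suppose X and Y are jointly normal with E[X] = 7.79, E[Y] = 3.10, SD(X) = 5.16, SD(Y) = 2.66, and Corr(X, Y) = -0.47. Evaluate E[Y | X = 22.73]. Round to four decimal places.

E[Y | X=x] = μ_Y + ρ(σ_Y/σ_X)(x − μ_X) for jointly normal variables.
E[Y | X=22.73] = 3.10 + (-0.47)·(2.66/5.16)·(22.73 − (7.79)) = 3.10 + (-0.24229)·(14.94) = -0.5198.

-0.5198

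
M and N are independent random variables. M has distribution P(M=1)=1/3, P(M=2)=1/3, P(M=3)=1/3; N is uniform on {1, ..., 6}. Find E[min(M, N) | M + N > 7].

8/3

P(M + N > 7) = 1/6.
Summing min(M,N)·P(x,y) over outcomes with M + N > 7 gives 4/9.
E[min(M, N) | M + N > 7] = (4/9) / (1/6) = 8/3.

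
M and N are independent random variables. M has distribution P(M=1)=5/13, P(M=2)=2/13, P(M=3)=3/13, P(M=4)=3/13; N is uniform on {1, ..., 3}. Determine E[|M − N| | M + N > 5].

P(M + N > 5) = 3/13.
Summing |M−N|·P(x,y) over outcomes with M + N > 5 gives 3/13.
E[|M − N| | M + N > 5] = (3/13) / (3/13) = 1.

1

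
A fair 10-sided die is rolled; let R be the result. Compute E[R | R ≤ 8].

Given R ≤ 8, R is equally likely to be any of {1, 2, 3, 4, 5, 6, 7, 8}.
E[R | R ≤ 8] = (1 + 2 + 3 + 4 + 5 + 6 + 7 + 8) / 8 = 9/2.

9/2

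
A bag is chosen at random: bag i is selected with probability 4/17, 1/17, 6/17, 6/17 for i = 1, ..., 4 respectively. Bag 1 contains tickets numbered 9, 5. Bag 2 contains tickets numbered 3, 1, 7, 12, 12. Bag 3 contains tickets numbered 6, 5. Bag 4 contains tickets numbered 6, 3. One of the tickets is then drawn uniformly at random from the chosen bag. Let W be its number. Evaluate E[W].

E[W | bag 1] = (9+5)/2 = 7.
E[W | bag 2] = (3+1+7+12+12)/5 = 7.
E[W | bag 3] = (6+5)/2 = 11/2.
E[W | bag 4] = (6+3)/2 = 9/2.
E[W] = (4/17)·(7) + (1/17)·(7) + (6/17)·(11/2) + (6/17)·(9/2) = 95/17.

95/17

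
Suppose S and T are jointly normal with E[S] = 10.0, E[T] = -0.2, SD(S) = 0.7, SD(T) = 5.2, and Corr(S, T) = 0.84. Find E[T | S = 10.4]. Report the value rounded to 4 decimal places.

The regression of T on S has slope ρ·σ_T/σ_S and passes through (μ_S, μ_T).
E[T | S=10.4] = -0.2 + (0.84)·(5.2/0.7)·(10.4 − (10.0)) = -0.2 + (6.24)·(0.4) = 2.2960.

2.2960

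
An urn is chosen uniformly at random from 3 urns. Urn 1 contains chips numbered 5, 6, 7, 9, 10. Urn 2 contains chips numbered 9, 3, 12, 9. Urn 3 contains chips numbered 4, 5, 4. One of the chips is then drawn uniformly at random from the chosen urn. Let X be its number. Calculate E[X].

E[X | urn 1] = (5+6+7+9+10)/5 = 37/5.
E[X | urn 2] = (9+3+12+9)/4 = 33/4.
E[X | urn 3] = (4+5+4)/3 = 13/3.
By the law of total expectation,
E[X] = (1/3)·(37/5) + (1/3)·(33/4) + (1/3)·(13/3) = 1199/180.

1199/180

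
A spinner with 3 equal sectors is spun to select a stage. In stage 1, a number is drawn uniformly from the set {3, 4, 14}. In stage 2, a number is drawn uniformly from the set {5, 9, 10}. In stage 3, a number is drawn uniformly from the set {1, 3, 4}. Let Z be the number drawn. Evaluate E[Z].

53/9

E[Z | stage 1] = (3+4+14)/3 = 7.
E[Z | stage 2] = (5+9+10)/3 = 8.
E[Z | stage 3] = (1+3+4)/3 = 8/3.
By the law of total expectation,
E[Z] = (1/3)·(7) + (1/3)·(8) + (1/3)·(8/3) = 53/9.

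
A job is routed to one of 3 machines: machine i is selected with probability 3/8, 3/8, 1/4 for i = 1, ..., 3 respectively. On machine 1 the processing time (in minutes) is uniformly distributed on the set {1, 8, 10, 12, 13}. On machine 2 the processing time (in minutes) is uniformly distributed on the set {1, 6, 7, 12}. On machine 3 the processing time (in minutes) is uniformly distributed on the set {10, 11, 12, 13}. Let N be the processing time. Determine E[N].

689/80

E[N | machine 1] = (1+8+10+12+13)/5 = 44/5.
E[N | machine 2] = (1+6+7+12)/4 = 13/2.
E[N | machine 3] = (10+11+12+13)/4 = 23/2.
By the law of total expectation,
E[N] = (3/8)·(44/5) + (3/8)·(13/2) + (1/4)·(23/2) = 689/80.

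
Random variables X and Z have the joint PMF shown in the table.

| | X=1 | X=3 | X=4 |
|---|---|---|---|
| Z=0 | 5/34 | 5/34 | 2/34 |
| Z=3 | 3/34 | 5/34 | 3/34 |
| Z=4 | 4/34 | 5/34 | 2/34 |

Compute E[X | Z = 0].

P(Z = 0) = 6/17.
Summing X·P(X=x,Z=y) over the conditioning event gives 14/17.
E[X | Z = 0] = (14/17) / (6/17) = 7/3.

7/3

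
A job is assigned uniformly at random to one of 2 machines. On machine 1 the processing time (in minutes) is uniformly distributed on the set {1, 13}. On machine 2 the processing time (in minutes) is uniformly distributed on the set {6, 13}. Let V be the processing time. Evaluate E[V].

33/4

E[V | machine 1] = (1+13)/2 = 7.
E[V | machine 2] = (6+13)/2 = 19/2.
By the law of total expectation,
E[V] = (1/2)·(7) + (1/2)·(19/2) = 33/4.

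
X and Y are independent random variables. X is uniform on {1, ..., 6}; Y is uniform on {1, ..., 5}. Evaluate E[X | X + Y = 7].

Outcomes with X + Y = 7: (2,5), (3,4), (4,3), (5,2), (6,1), each with probability 1/30.
E[X | X + Y = 7] = (2 + 3 + 4 + 5 + 6) / 5 = 4.

4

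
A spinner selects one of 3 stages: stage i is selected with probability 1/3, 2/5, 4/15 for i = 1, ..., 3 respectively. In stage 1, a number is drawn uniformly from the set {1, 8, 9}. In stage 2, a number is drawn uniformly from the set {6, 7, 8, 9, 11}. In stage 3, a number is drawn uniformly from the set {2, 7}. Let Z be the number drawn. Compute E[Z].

E[Z | stage 1] = (1+8+9)/3 = 6.
E[Z | stage 2] = (6+7+8+9+11)/5 = 41/5.
E[Z | stage 3] = (2+7)/2 = 9/2.
By the law of total expectation,
E[Z] = (1/3)·(6) + (2/5)·(41/5) + (4/15)·(9/2) = 162/25.

162/25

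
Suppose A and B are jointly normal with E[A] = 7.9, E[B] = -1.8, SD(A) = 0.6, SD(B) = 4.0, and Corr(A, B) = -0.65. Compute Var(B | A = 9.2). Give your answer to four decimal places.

Var(B | A=x) = (1 − ρ²)·σ_B².
Var(B | A=9.2) = (4.0)²·(1 − (-0.65)²) = 16·0.5775 = 9.2400.

9.2400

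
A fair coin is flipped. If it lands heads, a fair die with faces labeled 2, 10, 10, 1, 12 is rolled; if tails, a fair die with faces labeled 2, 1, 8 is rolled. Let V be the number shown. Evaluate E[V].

16/3

E[V | heads] = (2+10+10+1+12)/5 = 7.
E[V | tails] = (2+1+8)/3 = 11/3.
By the law of total expectation,
E[V] = (1/2)·(7) + (1/2)·(11/3) = 16/3.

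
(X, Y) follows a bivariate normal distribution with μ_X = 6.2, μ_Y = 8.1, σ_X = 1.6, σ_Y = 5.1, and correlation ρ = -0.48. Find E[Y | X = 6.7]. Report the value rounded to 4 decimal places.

For a bivariate normal, E[Y | X=x] = μ_Y + ρ·(σ_Y/σ_X)·(x − μ_X).
E[Y | X=6.7] = 8.1 + (-0.48)·(5.1/1.6)·(6.7 − (6.2)) = 8.1 + (-1.53)·(0.5) = 7.3350.

7.3350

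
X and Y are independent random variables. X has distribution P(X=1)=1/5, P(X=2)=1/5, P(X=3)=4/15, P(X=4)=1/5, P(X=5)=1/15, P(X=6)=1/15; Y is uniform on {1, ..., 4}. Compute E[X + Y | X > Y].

P(X > Y) = 7/15.
Summing (X+Y)·P(x,y) over outcomes with X > Y gives 163/60.
E[X + Y | X > Y] = (163/60) / (7/15) = 163/28.

163/28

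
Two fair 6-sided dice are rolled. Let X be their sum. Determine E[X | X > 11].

12

P(X > 11) = 1/36.
Σ over the event: 12·1/36 = 1/3.
E[X | X > 11] = (1/3) / (1/36) = 12.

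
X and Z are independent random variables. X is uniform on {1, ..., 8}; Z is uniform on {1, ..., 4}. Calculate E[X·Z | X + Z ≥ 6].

P(X + Z ≥ 6) = 11/16.
Summing XZ·P(x,y) over outcomes with X + Z ≥ 6 gives 325/32.
E[X·Z | X + Z ≥ 6] = (325/32) / (11/16) = 325/22.

325/22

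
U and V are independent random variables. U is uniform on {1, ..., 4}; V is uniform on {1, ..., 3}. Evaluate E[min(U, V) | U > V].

Outcomes with U > V: (2,1), (3,1), (3,2), (4,1), (4,2), (4,3), each with probability 1/12.
E[min(U, V) | U > V] = (1 + 1 + 2 + 1 + 2 + 3) / 6 = 5/3.

5/3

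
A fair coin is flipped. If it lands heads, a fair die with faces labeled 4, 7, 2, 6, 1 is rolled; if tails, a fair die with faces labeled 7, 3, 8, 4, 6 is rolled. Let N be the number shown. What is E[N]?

E[N | heads] = (4+7+2+6+1)/5 = 4.
E[N | tails] = (7+3+8+4+6)/5 = 28/5.
E[N] = (1/2)·(4) + (1/2)·(28/5) = 24/5.

24/5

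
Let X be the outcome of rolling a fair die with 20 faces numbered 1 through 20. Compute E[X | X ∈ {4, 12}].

P(X ∈ {4, 12}) = 1/10.
Σ over the event: 4·1/20 + 12·1/20 = 4/5.
E[X | X ∈ {4, 12}] = (4/5) / (1/10) = 8.

8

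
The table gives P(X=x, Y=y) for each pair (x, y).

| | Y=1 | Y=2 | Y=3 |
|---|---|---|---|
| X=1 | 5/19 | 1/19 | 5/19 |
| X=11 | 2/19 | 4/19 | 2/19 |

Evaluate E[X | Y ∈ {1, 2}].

P(Y ∈ {1, 2}) = 12/19.
Summing X·P(X=x,Y=y) over the conditioning event gives 72/19.
E[X | Y ∈ {1, 2}] = (72/19) / (12/19) = 6.

6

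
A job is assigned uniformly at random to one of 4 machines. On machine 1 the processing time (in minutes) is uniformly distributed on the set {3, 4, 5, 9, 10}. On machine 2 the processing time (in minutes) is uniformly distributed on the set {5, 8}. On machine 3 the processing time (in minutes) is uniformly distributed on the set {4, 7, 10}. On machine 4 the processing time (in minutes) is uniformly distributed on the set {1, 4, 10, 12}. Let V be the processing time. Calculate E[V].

E[V | machine 1] = (3+4+5+9+10)/5 = 31/5.
E[V | machine 2] = (5+8)/2 = 13/2.
E[V | machine 3] = (4+7+10)/3 = 7.
E[V | machine 4] = (1+4+10+12)/4 = 27/4.
By the law of total expectation,
E[V] = (1/4)·(31/5) + (1/4)·(13/2) + (1/4)·(7) + (1/4)·(27/4) = 529/80.

529/80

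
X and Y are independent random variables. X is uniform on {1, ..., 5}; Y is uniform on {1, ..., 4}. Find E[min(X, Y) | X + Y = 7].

Outcomes with X + Y = 7: (3,4), (4,3), (5,2), each with probability 1/20.
E[min(X, Y) | X + Y = 7] = (3 + 3 + 2) / 3 = 8/3.

8/3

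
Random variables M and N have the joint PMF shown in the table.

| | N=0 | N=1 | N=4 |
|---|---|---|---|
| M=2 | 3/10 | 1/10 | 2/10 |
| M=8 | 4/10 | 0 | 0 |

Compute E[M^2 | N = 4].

P(N = 4) = 1/5.
Σ M^2·P over the event = 4·(2/10) = 4/5.
E[M^2 | N = 4] = (4/5) / (1/5) = 4.

4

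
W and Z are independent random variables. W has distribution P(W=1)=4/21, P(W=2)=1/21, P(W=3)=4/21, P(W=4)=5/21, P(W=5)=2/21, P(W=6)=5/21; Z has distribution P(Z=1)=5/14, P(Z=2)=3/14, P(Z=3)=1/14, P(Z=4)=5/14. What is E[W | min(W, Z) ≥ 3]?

P(min(W, Z) ≥ 3) = 16/49.
Summing W·P(x,y) over outcomes with min(W, Z) ≥ 3 gives 72/49.
E[W | min(W, Z) ≥ 3] = (72/49) / (16/49) = 9/2.

9/2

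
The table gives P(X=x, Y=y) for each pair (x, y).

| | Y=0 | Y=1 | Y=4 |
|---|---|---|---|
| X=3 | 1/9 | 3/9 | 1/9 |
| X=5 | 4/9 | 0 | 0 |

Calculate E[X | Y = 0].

P(Y = 0) = 5/9.
Summing X·P(X=x,Y=y) over the conditioning event gives 23/9.
E[X | Y = 0] = (23/9) / (5/9) = 23/5.

23/5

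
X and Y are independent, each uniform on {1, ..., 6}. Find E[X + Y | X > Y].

7

P(X > Y) = 5/12.
Summing (X+Y)·P(x,y) over outcomes with X > Y gives 35/12.
E[X + Y | X > Y] = (35/12) / (5/12) = 7.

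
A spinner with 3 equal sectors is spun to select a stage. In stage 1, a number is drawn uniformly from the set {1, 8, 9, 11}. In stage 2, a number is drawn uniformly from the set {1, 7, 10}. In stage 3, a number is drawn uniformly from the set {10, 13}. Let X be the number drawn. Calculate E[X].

33/4

E[X | stage 1] = (1+8+9+11)/4 = 29/4.
E[X | stage 2] = (1+7+10)/3 = 6.
E[X | stage 3] = (10+13)/2 = 23/2.
E[X] = (1/3)·(29/4) + (1/3)·(6) + (1/3)·(23/2) = 33/4.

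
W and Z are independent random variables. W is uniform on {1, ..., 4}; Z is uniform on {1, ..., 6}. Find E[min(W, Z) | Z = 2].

7/4

P(Z = 2) = 1/6.
Summing min(W,Z)·P(x,y) over outcomes with Z = 2 gives 7/24.
E[min(W, Z) | Z = 2] = (7/24) / (1/6) = 7/4.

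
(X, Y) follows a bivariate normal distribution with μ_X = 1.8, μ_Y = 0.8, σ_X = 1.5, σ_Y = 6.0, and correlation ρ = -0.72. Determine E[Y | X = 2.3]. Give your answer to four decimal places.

-0.6400

The regression of Y on X has slope ρ·σ_Y/σ_X and passes through (μ_X, μ_Y).
E[Y | X=2.3] = 0.8 + (-0.72)·(6.0/1.5)·(2.3 − (1.8)) = 0.8 + (-2.88)·(0.5) = -0.6400.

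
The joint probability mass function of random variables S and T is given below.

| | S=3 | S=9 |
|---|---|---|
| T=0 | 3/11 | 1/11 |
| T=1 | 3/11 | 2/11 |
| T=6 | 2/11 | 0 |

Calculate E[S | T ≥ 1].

33/7

P(T ≥ 1) = 7/11.
Summing S·P(S=x,T=y) over the conditioning event gives 3.
E[S | T ≥ 1] = (3) / (7/11) = 33/7.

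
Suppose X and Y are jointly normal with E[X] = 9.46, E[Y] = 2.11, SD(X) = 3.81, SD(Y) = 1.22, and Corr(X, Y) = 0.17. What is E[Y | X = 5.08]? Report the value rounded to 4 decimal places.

1.8716

E[Y | X=x] = μ_Y + ρ(σ_Y/σ_X)(x − μ_X) for jointly normal variables.
E[Y | X=5.08] = 2.11 + (0.17)·(1.22/3.81)·(5.08 − (9.46)) = 2.11 + (0.054436)·(-4.38) = 1.8716.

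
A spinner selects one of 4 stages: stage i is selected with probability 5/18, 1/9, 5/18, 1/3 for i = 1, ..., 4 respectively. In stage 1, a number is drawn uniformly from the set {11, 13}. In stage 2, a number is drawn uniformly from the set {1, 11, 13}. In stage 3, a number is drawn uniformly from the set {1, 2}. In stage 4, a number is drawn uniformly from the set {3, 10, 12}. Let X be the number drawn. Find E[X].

805/108

E[X | stage 1] = (11+13)/2 = 12.
E[X | stage 2] = (1+11+13)/3 = 25/3.
E[X | stage 3] = (1+2)/2 = 3/2.
E[X | stage 4] = (3+10+12)/3 = 25/3.
By the law of total expectation,
E[X] = (5/18)·(12) + (1/9)·(25/3) + (5/18)·(3/2) + (1/3)·(25/3) = 805/108.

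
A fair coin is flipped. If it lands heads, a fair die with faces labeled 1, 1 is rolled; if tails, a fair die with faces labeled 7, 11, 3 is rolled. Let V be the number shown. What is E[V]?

4

E[V | heads] = (1+1)/2 = 1.
E[V | tails] = (7+11+3)/3 = 7.
By the law of total expectation,
E[V] = (1/2)·(1) + (1/2)·(7) = 4.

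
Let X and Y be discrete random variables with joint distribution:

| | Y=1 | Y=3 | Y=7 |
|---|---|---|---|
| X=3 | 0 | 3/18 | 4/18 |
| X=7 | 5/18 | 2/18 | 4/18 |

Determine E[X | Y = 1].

P(Y = 1) = 5/18.
Σ X·P over the event = 7·(5/18) = 35/18.
E[X | Y = 1] = (35/18) / (5/18) = 7.

7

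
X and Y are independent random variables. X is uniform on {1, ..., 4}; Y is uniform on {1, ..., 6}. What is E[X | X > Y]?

Outcomes with X > Y: (2,1), (3,1), (3,2), (4,1), (4,2), (4,3), each with probability 1/24.
E[X | X > Y] = (2 + 3 + 3 + 4 + 4 + 4) / 6 = 10/3.

10/3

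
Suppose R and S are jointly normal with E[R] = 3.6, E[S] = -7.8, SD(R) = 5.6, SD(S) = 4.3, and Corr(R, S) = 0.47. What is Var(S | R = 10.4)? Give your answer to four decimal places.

14.4056

For a bivariate normal, Var(S | R=x) = σ_S²(1 − ρ²).
Var(S | R=10.4) = (4.3)²·(1 − (0.47)²) = 18.49·0.7791 = 14.4056.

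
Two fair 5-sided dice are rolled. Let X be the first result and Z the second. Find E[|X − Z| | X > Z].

Outcomes with X > Z: (2,1), (3,1), (3,2), (4,1), (4,2), (4,3), (5,1), (5,2), (5,3), (5,4), each with probability 1/25.
E[|X − Z| | X > Z] = (1 + 2 + 1 + 3 + 2 + 1 + 4 + 3 + 2 + 1) / 10 = 2.

2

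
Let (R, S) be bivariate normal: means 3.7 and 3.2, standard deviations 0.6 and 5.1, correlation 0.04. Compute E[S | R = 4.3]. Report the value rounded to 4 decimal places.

3.4040

E[S | R=x] = μ_S + ρ(σ_S/σ_R)(x − μ_R) for jointly normal variables.
E[S | R=4.3] = 3.2 + (0.04)·(5.1/0.6)·(4.3 − (3.7)) = 3.2 + (0.34)·(0.6) = 3.4040.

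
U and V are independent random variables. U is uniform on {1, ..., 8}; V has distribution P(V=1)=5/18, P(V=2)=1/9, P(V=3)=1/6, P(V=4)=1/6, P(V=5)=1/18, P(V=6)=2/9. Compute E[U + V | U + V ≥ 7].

180/19

P(U + V ≥ 7) = 95/144.
Summing (U+V)·P(x,y) over outcomes with U + V ≥ 7 gives 25/4.
E[U + V | U + V ≥ 7] = (25/4) / (95/144) = 180/19.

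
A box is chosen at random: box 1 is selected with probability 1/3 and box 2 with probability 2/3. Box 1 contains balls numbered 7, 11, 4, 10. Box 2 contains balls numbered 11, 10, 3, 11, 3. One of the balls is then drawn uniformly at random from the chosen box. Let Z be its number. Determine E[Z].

E[Z | box 1] = (7+11+4+10)/4 = 8.
E[Z | box 2] = (11+10+3+11+3)/5 = 38/5.
By the law of total expectation,
E[Z] = (1/3)·(8) + (2/3)·(38/5) = 116/15.

116/15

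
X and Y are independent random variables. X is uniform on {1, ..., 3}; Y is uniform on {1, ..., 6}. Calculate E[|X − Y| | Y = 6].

4

Outcomes with Y = 6: (1,6), (2,6), (3,6), each with probability 1/18.
E[|X − Y| | Y = 6] = (5 + 4 + 3) / 3 = 4.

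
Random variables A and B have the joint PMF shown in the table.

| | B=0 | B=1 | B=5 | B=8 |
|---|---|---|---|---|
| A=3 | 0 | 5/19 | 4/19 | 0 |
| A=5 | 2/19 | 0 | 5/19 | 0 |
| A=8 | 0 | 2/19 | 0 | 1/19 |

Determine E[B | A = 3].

P(A = 3) = 9/19.
Σ B·P over the event = 1·(5/19) + 5·(4/19) = 25/19.
E[B | A = 3] = (25/19) / (9/19) = 25/9.

25/9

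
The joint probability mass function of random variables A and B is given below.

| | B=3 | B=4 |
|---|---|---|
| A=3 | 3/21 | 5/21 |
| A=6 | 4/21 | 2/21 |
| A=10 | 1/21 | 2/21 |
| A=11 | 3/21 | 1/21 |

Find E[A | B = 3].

76/11

P(B = 3) = 11/21.
Σ A·P over the event = 3·(3/21) + 6·(4/21) + 10·(1/21) + 11·(3/21) = 76/21.
E[A | B = 3] = (76/21) / (11/21) = 76/11.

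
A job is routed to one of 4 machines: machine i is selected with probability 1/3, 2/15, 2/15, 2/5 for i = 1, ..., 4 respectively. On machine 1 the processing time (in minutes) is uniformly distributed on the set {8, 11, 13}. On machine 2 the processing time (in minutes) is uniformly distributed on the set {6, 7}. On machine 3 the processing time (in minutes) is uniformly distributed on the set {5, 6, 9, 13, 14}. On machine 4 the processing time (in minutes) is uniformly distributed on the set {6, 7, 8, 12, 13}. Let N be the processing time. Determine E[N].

E[N | machine 1] = (8+11+13)/3 = 32/3.
E[N | machine 2] = (6+7)/2 = 13/2.
E[N | machine 3] = (5+6+9+13+14)/5 = 47/5.
E[N | machine 4] = (6+7+8+12+13)/5 = 46/5.
By the law of total expectation,
E[N] = (1/3)·(32/3) + (2/15)·(13/2) + (2/15)·(47/5) + (2/5)·(46/5) = 421/45.

421/45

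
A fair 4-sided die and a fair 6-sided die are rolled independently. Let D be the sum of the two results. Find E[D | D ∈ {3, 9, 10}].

P(D ∈ {3, 9, 10}) = 5/24.
Σ over the event: 3·1/12 + 9·1/12 + 10·1/24 = 17/12.
E[D | D ∈ {3, 9, 10}] = (17/12) / (5/24) = 34/5.

34/5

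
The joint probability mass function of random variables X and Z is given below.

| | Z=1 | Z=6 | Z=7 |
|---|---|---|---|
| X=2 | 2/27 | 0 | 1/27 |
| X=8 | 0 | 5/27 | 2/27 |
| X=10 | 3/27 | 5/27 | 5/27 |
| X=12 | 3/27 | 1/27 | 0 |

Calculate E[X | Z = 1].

P(Z = 1) = 8/27.
Σ X·P over the event = 2·(2/27) + 10·(3/27) + 12·(3/27) = 70/27.
E[X | Z = 1] = (70/27) / (8/27) = 35/4.

35/4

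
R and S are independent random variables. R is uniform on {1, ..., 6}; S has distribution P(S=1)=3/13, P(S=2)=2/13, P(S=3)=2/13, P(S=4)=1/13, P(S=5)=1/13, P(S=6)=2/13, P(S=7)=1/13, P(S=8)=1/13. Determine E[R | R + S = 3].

P(R + S = 3) = 5/78.
Summing R·P(x,y) over outcomes with R + S = 3 gives 4/39.
E[R | R + S = 3] = (4/39) / (5/78) = 8/5.

8/5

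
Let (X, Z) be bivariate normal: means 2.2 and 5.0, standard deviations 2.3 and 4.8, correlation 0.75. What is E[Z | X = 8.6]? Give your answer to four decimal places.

For a bivariate normal, E[Z | X=x] = μ_Z + ρ·(σ_Z/σ_X)·(x − μ_X).
E[Z | X=8.6] = 5.0 + (0.75)·(4.8/2.3)·(8.6 − (2.2)) = 5.0 + (1.56522)·(6.4) = 15.0174.

15.0174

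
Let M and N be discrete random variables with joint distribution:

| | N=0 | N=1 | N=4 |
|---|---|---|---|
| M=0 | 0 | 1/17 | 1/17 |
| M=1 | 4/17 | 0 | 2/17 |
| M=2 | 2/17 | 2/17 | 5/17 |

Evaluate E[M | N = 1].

P(N = 1) = 3/17.
Σ M·P over the event = 0·(1/17) + 2·(2/17) = 4/17.
E[M | N = 1] = (4/17) / (3/17) = 4/3.

4/3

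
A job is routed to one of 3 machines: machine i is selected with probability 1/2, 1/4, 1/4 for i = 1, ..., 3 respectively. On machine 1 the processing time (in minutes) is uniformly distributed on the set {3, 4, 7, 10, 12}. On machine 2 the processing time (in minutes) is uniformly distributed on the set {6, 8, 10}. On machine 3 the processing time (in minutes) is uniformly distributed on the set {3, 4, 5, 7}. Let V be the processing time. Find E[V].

E[V | machine 1] = (3+4+7+10+12)/5 = 36/5.
E[V | machine 2] = (6+8+10)/3 = 8.
E[V | machine 3] = (3+4+5+7)/4 = 19/4.
E[V] = (1/2)·(36/5) + (1/4)·(8) + (1/4)·(19/4) = 543/80.

543/80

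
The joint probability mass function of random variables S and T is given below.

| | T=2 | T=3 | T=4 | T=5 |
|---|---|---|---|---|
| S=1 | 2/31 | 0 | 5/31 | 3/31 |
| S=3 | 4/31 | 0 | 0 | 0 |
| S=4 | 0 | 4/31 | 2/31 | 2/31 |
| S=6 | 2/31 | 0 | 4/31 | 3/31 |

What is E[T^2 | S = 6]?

P(S = 6) = 9/31.
Σ T^2·P over the event = 4·(2/31) + 16·(4/31) + 25·(3/31) = 147/31.
E[T^2 | S = 6] = (147/31) / (9/31) = 49/3.

49/3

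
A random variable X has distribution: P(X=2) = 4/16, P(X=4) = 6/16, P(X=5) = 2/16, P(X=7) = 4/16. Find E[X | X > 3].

31/6

P(X > 3) = 3/4.
Σ over the event: 4·3/8 + 5·1/8 + 7·1/4 = 31/8.
E[X | X > 3] = (31/8) / (3/4) = 31/6.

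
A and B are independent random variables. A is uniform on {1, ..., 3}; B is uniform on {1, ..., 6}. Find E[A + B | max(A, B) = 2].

10/3

P(max(A, B) = 2) = 1/6.
Summing (A+B)·P(x,y) over outcomes with max(A, B) = 2 gives 5/9.
E[A + B | max(A, B) = 2] = (5/9) / (1/6) = 10/3.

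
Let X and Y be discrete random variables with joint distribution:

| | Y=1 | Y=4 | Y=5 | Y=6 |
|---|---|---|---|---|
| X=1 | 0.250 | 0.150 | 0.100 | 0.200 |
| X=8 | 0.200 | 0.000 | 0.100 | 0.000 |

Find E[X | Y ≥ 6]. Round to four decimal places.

P(Y ≥ 6) = 0.200.
Σ X·P over the event = 1·(0.200) = 0.200.
E[X | Y ≥ 6] = (0.200) / (0.200) = 1.0000.

1.0000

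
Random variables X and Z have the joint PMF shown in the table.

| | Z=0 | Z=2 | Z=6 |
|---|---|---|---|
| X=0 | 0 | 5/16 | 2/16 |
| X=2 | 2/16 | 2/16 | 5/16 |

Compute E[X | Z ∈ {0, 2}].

P(Z ∈ {0, 2}) = 9/16.
Σ X·P over the event = 0·(5/16) + 2·(2/16) + 2·(2/16) = 1/2.
E[X | Z ∈ {0, 2}] = (1/2) / (9/16) = 8/9.

8/9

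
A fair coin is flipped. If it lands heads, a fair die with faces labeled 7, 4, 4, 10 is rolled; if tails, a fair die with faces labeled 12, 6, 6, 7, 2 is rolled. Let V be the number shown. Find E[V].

E[V | heads] = (7+4+4+10)/4 = 25/4.
E[V | tails] = (12+6+6+7+2)/5 = 33/5.
E[V] = (1/2)·(25/4) + (1/2)·(33/5) = 257/40.

257/40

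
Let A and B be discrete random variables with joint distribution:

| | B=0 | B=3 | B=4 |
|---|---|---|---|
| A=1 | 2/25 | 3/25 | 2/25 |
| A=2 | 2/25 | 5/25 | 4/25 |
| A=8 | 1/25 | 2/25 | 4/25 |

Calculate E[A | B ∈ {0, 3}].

43/15

P(B ∈ {0, 3}) = 3/5.
Σ A·P over the event = 1·(2/25) + 1·(3/25) + 2·(2/25) + 2·(5/25) + 8·(1/25) + 8·(2/25) = 43/25.
E[A | B ∈ {0, 3}] = (43/25) / (3/5) = 43/15.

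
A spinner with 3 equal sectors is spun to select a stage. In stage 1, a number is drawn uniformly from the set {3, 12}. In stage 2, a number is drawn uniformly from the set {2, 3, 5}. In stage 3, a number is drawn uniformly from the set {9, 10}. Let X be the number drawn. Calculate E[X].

E[X | stage 1] = (3+12)/2 = 15/2.
E[X | stage 2] = (2+3+5)/3 = 10/3.
E[X | stage 3] = (9+10)/2 = 19/2.
By the law of total expectation,
E[X] = (1/3)·(15/2) + (1/3)·(10/3) + (1/3)·(19/2) = 61/9.

61/9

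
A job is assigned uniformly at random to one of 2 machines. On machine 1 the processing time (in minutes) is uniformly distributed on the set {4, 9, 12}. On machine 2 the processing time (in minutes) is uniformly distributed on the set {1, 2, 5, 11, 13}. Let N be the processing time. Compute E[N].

221/30

E[N | machine 1] = (4+9+12)/3 = 25/3.
E[N | machine 2] = (1+2+5+11+13)/5 = 32/5.
By the law of total expectation,
E[N] = (1/2)·(25/3) + (1/2)·(32/5) = 221/30.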